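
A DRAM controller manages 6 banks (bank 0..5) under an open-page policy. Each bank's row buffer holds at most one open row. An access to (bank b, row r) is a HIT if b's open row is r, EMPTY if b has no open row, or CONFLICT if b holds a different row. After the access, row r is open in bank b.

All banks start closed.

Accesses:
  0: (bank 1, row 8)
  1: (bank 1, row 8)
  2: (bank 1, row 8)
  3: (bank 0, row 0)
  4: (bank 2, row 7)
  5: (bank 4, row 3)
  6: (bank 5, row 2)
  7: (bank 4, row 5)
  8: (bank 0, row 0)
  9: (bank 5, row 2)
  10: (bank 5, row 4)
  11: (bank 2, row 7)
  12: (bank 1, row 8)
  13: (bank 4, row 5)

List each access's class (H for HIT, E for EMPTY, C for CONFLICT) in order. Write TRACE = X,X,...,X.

TRACE = E,H,H,E,E,E,E,C,H,H,C,H,H,H

0: bank 1 row 8 — prev None → EMPTY
1: bank 1 row 8 — prev 8 → HIT
2: bank 1 row 8 — prev 8 → HIT
3: bank 0 row 0 — prev None → EMPTY
4: bank 2 row 7 — prev None → EMPTY
5: bank 4 row 3 — prev None → EMPTY
6: bank 5 row 2 — prev None → EMPTY
7: bank 4 row 5 — prev 3 → CONFLICT
8: bank 0 row 0 — prev 0 → HIT
9: bank 5 row 2 — prev 2 → HIT
10: bank 5 row 4 — prev 2 → CONFLICT
11: bank 2 row 7 — prev 7 → HIT
12: bank 1 row 8 — prev 8 → HIT
13: bank 4 row 5 — prev 5 → HIT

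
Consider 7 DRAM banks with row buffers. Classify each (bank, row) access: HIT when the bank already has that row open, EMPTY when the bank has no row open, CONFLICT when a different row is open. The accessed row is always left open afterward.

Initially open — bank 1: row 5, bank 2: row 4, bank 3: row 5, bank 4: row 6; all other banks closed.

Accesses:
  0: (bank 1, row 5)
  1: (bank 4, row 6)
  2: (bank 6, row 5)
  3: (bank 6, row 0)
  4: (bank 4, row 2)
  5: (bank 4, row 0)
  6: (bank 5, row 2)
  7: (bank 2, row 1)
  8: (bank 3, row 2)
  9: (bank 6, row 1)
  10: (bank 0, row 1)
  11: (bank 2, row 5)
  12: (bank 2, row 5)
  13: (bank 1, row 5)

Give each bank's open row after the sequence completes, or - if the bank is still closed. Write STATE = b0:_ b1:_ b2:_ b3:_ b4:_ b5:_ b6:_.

step 0: bank1 5->5 [HIT]
step 1: bank4 6->6 [HIT]
step 2: bank6 None->5 [EMPTY]
step 3: bank6 5->0 [CONFLICT]
step 4: bank4 6->2 [CONFLICT]
step 5: bank4 2->0 [CONFLICT]
step 6: bank5 None->2 [EMPTY]
step 7: bank2 4->1 [CONFLICT]
step 8: bank3 5->2 [CONFLICT]
step 9: bank6 0->1 [CONFLICT]
step 10: bank0 None->1 [EMPTY]
step 11: bank2 1->5 [CONFLICT]
step 12: bank2 5->5 [HIT]
step 13: bank1 5->5 [HIT]

STATE = b0:1 b1:5 b2:5 b3:2 b4:0 b5:2 b6:1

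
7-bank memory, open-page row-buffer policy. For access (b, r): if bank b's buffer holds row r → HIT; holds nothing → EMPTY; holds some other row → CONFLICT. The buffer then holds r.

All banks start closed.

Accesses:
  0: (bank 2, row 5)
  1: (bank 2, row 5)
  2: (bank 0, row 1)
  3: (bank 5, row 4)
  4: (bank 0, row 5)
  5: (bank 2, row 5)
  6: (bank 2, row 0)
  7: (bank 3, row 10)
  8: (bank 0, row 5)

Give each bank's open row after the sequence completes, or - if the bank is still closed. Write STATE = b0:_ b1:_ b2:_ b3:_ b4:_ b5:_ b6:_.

STATE = b0:5 b1:- b2:0 b3:10 b4:- b5:4 b6:-

step 0: bank2 None->5 [EMPTY]
step 1: bank2 5->5 [HIT]
step 2: bank0 None->1 [EMPTY]
step 3: bank5 None->4 [EMPTY]
step 4: bank0 1->5 [CONFLICT]
step 5: bank2 5->5 [HIT]
step 6: bank2 5->0 [CONFLICT]
step 7: bank3 None->10 [EMPTY]
step 8: bank0 5->5 [HIT]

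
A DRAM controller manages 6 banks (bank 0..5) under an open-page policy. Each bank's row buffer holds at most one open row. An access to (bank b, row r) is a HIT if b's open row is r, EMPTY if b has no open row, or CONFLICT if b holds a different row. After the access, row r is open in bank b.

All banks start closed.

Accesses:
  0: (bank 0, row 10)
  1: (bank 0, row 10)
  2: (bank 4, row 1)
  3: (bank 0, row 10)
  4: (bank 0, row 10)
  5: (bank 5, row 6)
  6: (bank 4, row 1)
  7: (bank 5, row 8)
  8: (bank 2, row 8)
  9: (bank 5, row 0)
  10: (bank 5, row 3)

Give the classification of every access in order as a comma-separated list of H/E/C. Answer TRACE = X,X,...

TRACE = E,H,E,H,H,E,H,C,E,C,C

step 0: bank0 None->10 [EMPTY]
step 1: bank0 10->10 [HIT]
step 2: bank4 None->1 [EMPTY]
step 3: bank0 10->10 [HIT]
step 4: bank0 10->10 [HIT]
step 5: bank5 None->6 [EMPTY]
step 6: bank4 1->1 [HIT]
step 7: bank5 6->8 [CONFLICT]
step 8: bank2 None->8 [EMPTY]
step 9: bank5 8->0 [CONFLICT]
step 10: bank5 0->3 [CONFLICT]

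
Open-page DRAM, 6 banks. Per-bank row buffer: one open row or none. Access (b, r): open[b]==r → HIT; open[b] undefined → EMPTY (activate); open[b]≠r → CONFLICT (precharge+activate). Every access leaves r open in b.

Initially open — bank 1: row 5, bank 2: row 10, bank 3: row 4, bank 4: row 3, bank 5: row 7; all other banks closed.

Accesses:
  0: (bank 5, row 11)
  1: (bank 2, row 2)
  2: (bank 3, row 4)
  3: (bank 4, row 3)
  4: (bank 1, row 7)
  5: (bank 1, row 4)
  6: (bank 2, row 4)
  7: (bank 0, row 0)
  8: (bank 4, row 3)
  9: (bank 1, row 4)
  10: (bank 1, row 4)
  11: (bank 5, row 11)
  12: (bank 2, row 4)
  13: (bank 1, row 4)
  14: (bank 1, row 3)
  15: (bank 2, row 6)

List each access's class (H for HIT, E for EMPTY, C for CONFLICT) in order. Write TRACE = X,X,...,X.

TRACE = C,C,H,H,C,C,C,E,H,H,H,H,H,H,C,C

  [0] b5 r11: had r7 ⇒ C
  [1] b2 r2: had r10 ⇒ C
  [2] b3 r4: had r4 ⇒ H
  [3] b4 r3: had r3 ⇒ H
  [4] b1 r7: had r5 ⇒ C
  [5] b1 r4: had r7 ⇒ C
  [6] b2 r4: had r2 ⇒ C
  [7] b0 r0: no row ⇒ E
  [8] b4 r3: had r3 ⇒ H
  [9] b1 r4: had r4 ⇒ H
  [10] b1 r4: had r4 ⇒ H
  [11] b5 r11: had r11 ⇒ H
  [12] b2 r4: had r4 ⇒ H
  [13] b1 r4: had r4 ⇒ H
  [14] b1 r3: had r4 ⇒ C
  [15] b2 r6: had r4 ⇒ C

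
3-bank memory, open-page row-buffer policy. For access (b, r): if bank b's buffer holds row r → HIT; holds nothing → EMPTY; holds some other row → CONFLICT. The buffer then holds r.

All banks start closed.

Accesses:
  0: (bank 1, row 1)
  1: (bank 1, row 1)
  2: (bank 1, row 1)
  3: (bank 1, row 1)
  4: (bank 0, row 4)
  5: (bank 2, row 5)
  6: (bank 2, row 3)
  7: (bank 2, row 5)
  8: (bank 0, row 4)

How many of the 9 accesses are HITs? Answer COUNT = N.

#0 (1,1) E
#1 (1,1) H  (was 1)
#2 (1,1) H  (was 1)
#3 (1,1) H  (was 1)
#4 (0,4) E
#5 (2,5) E
#6 (2,3) C  (was 5)
#7 (2,5) C  (was 3)
#8 (0,4) H  (was 4)

COUNT = 4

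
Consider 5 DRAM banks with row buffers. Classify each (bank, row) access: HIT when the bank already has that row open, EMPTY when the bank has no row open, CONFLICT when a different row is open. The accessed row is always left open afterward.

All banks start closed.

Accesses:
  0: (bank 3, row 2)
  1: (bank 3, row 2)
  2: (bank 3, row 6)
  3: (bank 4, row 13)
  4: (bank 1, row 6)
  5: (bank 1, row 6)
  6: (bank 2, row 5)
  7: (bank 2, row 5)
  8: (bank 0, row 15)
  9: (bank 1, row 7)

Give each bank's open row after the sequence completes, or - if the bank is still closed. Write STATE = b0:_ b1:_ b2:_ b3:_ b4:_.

0: bank 3 row 2 — prev None → EMPTY
1: bank 3 row 2 — prev 2 → HIT
2: bank 3 row 6 — prev 2 → CONFLICT
3: bank 4 row 13 — prev None → EMPTY
4: bank 1 row 6 — prev None → EMPTY
5: bank 1 row 6 — prev 6 → HIT
6: bank 2 row 5 — prev None → EMPTY
7: bank 2 row 5 — prev 5 → HIT
8: bank 0 row 15 — prev None → EMPTY
9: bank 1 row 7 — prev 6 → CONFLICT

STATE = b0:15 b1:7 b2:5 b3:6 b4:13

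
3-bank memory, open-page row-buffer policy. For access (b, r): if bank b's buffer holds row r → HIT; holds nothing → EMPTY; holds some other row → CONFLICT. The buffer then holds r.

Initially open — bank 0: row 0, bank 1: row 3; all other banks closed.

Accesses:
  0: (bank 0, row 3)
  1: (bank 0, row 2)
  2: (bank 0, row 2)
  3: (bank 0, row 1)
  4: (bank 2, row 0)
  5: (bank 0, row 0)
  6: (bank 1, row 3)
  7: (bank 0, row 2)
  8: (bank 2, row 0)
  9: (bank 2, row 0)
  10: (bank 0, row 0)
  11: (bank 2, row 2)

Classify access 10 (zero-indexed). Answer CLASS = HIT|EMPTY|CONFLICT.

CLASS = CONFLICT

0: bank 0 row 3 — prev 0 → CONFLICT
1: bank 0 row 2 — prev 3 → CONFLICT
2: bank 0 row 2 — prev 2 → HIT
3: bank 0 row 1 — prev 2 → CONFLICT
4: bank 2 row 0 — prev None → EMPTY
5: bank 0 row 0 — prev 1 → CONFLICT
6: bank 1 row 3 — prev 3 → HIT
7: bank 0 row 2 — prev 0 → CONFLICT
8: bank 2 row 0 — prev 0 → HIT
9: bank 2 row 0 — prev 0 → HIT
10: bank 0 row 0 — prev 2 → CONFLICT
11: bank 2 row 2 — prev 0 → CONFLICT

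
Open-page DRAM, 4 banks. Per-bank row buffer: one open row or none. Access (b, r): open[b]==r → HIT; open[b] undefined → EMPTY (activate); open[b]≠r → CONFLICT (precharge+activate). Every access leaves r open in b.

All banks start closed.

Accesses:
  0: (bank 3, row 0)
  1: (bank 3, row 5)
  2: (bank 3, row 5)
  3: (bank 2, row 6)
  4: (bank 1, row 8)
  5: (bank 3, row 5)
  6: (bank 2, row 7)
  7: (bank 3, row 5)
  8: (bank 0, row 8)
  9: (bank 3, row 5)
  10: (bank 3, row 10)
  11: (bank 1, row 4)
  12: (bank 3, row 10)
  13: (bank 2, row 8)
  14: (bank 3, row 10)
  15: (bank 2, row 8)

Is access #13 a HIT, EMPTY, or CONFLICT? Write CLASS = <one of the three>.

CLASS = CONFLICT

step 0: bank3 None->0 [EMPTY]
step 1: bank3 0->5 [CONFLICT]
step 2: bank3 5->5 [HIT]
step 3: bank2 None->6 [EMPTY]
step 4: bank1 None->8 [EMPTY]
step 5: bank3 5->5 [HIT]
step 6: bank2 6->7 [CONFLICT]
step 7: bank3 5->5 [HIT]
step 8: bank0 None->8 [EMPTY]
step 9: bank3 5->5 [HIT]
step 10: bank3 5->10 [CONFLICT]
step 11: bank1 8->4 [CONFLICT]
step 12: bank3 10->10 [HIT]
step 13: bank2 7->8 [CONFLICT]
step 14: bank3 10->10 [HIT]
step 15: bank2 8->8 [HIT]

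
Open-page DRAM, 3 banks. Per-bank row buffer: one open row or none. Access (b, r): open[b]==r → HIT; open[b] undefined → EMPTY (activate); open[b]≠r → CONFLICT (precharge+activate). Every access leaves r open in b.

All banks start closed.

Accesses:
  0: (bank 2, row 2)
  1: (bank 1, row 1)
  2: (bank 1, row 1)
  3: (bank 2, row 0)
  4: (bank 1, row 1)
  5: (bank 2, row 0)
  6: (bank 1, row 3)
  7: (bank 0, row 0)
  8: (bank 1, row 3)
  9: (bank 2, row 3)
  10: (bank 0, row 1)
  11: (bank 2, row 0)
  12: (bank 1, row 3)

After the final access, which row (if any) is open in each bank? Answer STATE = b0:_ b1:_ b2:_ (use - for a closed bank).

0: bank 2 row 2 — prev None → EMPTY
1: bank 1 row 1 — prev None → EMPTY
2: bank 1 row 1 — prev 1 → HIT
3: bank 2 row 0 — prev 2 → CONFLICT
4: bank 1 row 1 — prev 1 → HIT
5: bank 2 row 0 — prev 0 → HIT
6: bank 1 row 3 — prev 1 → CONFLICT
7: bank 0 row 0 — prev None → EMPTY
8: bank 1 row 3 — prev 3 → HIT
9: bank 2 row 3 — prev 0 → CONFLICT
10: bank 0 row 1 — prev 0 → CONFLICT
11: bank 2 row 0 — prev 3 → CONFLICT
12: bank 1 row 3 — prev 3 → HIT

STATE = b0:1 b1:3 b2:0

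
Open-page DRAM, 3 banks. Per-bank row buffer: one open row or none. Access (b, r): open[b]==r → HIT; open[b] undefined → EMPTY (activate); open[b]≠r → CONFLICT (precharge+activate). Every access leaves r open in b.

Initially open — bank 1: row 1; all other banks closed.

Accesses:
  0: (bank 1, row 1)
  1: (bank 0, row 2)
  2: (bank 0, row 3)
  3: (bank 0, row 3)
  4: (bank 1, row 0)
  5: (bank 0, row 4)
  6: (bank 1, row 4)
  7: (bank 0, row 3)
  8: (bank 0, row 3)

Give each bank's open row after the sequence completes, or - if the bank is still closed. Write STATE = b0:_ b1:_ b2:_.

  [0] b1 r1: had r1 ⇒ H
  [1] b0 r2: no row ⇒ E
  [2] b0 r3: had r2 ⇒ C
  [3] b0 r3: had r3 ⇒ H
  [4] b1 r0: had r1 ⇒ C
  [5] b0 r4: had r3 ⇒ C
  [6] b1 r4: had r0 ⇒ C
  [7] b0 r3: had r4 ⇒ C
  [8] b0 r3: had r3 ⇒ H

STATE = b0:3 b1:4 b2:-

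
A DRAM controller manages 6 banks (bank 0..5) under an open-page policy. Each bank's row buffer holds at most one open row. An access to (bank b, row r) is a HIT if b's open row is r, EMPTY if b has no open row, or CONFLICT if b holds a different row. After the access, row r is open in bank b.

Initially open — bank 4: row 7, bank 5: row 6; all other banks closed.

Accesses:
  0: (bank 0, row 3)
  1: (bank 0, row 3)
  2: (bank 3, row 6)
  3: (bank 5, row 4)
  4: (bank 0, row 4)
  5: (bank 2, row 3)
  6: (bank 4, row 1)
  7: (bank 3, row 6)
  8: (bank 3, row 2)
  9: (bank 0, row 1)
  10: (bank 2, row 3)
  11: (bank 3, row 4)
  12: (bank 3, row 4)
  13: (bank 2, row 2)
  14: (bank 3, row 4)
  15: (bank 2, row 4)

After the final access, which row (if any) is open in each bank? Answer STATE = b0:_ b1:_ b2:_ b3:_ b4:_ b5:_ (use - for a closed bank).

0: bank 0 row 3 — prev None → EMPTY
1: bank 0 row 3 — prev 3 → HIT
2: bank 3 row 6 — prev None → EMPTY
3: bank 5 row 4 — prev 6 → CONFLICT
4: bank 0 row 4 — prev 3 → CONFLICT
5: bank 2 row 3 — prev None → EMPTY
6: bank 4 row 1 — prev 7 → CONFLICT
7: bank 3 row 6 — prev 6 → HIT
8: bank 3 row 2 — prev 6 → CONFLICT
9: bank 0 row 1 — prev 4 → CONFLICT
10: bank 2 row 3 — prev 3 → HIT
11: bank 3 row 4 — prev 2 → CONFLICT
12: bank 3 row 4 — prev 4 → HIT
13: bank 2 row 2 — prev 3 → CONFLICT
14: bank 3 row 4 — prev 4 → HIT
15: bank 2 row 4 — prev 2 → CONFLICT

STATE = b0:1 b1:- b2:4 b3:4 b4:1 b5:4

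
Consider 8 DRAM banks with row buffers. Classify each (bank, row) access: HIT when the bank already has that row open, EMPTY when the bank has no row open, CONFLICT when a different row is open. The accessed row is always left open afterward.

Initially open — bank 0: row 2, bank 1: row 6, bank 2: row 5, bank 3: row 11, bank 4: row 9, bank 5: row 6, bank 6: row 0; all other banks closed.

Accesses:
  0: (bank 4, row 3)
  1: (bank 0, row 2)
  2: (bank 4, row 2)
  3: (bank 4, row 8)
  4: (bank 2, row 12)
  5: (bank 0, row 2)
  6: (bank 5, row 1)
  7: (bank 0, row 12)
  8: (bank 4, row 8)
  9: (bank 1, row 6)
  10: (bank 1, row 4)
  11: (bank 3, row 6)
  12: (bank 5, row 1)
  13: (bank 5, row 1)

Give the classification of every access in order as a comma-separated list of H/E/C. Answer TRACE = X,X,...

TRACE = C,H,C,C,C,H,C,C,H,H,C,C,H,H

0: bank 4 row 3 — prev 9 → CONFLICT
1: bank 0 row 2 — prev 2 → HIT
2: bank 4 row 2 — prev 3 → CONFLICT
3: bank 4 row 8 — prev 2 → CONFLICT
4: bank 2 row 12 — prev 5 → CONFLICT
5: bank 0 row 2 — prev 2 → HIT
6: bank 5 row 1 — prev 6 → CONFLICT
7: bank 0 row 12 — prev 2 → CONFLICT
8: bank 4 row 8 — prev 8 → HIT
9: bank 1 row 6 — prev 6 → HIT
10: bank 1 row 4 — prev 6 → CONFLICT
11: bank 3 row 6 — prev 11 → CONFLICT
12: bank 5 row 1 — prev 1 → HIT
13: bank 5 row 1 — prev 1 → HIT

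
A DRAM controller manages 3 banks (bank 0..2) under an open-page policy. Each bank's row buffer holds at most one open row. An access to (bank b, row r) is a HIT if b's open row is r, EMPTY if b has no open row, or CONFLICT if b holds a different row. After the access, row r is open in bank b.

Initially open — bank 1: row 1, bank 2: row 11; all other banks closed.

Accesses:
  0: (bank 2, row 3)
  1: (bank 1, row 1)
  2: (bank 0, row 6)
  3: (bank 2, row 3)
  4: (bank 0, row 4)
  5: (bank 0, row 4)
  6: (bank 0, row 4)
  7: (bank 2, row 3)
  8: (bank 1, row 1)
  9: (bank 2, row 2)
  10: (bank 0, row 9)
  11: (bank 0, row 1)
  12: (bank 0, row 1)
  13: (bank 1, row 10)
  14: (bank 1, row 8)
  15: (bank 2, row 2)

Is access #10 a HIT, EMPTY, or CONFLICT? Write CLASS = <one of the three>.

0: bank 2 row 3 — prev 11 → CONFLICT
1: bank 1 row 1 — prev 1 → HIT
2: bank 0 row 6 — prev None → EMPTY
3: bank 2 row 3 — prev 3 → HIT
4: bank 0 row 4 — prev 6 → CONFLICT
5: bank 0 row 4 — prev 4 → HIT
6: bank 0 row 4 — prev 4 → HIT
7: bank 2 row 3 — prev 3 → HIT
8: bank 1 row 1 — prev 1 → HIT
9: bank 2 row 2 — prev 3 → CONFLICT
10: bank 0 row 9 — prev 4 → CONFLICT
11: bank 0 row 1 — prev 9 → CONFLICT
12: bank 0 row 1 — prev 1 → HIT
13: bank 1 row 10 — prev 1 → CONFLICT
14: bank 1 row 8 — prev 10 → CONFLICT
15: bank 2 row 2 — prev 2 → HIT

CLASS = CONFLICT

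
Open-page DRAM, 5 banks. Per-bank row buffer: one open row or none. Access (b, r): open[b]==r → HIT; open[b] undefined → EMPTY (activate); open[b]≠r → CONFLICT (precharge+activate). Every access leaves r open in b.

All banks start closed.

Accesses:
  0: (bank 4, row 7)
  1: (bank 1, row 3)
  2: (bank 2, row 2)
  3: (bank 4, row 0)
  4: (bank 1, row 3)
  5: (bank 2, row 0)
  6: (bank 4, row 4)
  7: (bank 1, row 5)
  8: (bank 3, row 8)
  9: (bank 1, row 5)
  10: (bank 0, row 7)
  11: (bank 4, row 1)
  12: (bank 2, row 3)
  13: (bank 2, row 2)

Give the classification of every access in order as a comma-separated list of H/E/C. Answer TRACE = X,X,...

  [0] b4 r7: no row ⇒ E
  [1] b1 r3: no row ⇒ E
  [2] b2 r2: no row ⇒ E
  [3] b4 r0: had r7 ⇒ C
  [4] b1 r3: had r3 ⇒ H
  [5] b2 r0: had r2 ⇒ C
  [6] b4 r4: had r0 ⇒ C
  [7] b1 r5: had r3 ⇒ C
  [8] b3 r8: no row ⇒ E
  [9] b1 r5: had r5 ⇒ H
  [10] b0 r7: no row ⇒ E
  [11] b4 r1: had r4 ⇒ C
  [12] b2 r3: had r0 ⇒ C
  [13] b2 r2: had r3 ⇒ C

TRACE = E,E,E,C,H,C,C,C,E,H,E,C,C,C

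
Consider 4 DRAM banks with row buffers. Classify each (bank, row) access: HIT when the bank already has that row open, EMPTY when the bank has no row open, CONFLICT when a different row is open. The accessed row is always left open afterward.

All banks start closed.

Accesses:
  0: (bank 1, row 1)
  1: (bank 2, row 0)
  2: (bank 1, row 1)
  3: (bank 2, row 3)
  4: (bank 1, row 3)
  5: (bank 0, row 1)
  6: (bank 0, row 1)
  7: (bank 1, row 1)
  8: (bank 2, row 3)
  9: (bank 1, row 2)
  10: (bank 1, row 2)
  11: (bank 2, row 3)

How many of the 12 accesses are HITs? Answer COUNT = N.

COUNT = 5

step 0: bank1 None->1 [EMPTY]
step 1: bank2 None->0 [EMPTY]
step 2: bank1 1->1 [HIT]
step 3: bank2 0->3 [CONFLICT]
step 4: bank1 1->3 [CONFLICT]
step 5: bank0 None->1 [EMPTY]
step 6: bank0 1->1 [HIT]
step 7: bank1 3->1 [CONFLICT]
step 8: bank2 3->3 [HIT]
step 9: bank1 1->2 [CONFLICT]
step 10: bank1 2->2 [HIT]
step 11: bank2 3->3 [HIT]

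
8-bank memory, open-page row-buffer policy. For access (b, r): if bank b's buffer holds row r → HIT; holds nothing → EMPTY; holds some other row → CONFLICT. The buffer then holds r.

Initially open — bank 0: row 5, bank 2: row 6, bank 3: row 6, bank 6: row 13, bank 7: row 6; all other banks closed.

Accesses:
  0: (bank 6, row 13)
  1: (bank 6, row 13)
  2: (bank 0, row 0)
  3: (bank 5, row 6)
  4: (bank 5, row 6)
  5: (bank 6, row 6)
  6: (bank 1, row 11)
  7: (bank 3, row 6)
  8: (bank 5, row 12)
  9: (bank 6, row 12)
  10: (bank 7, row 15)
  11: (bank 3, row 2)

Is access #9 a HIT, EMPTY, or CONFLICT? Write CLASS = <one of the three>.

CLASS = CONFLICT

  [0] b6 r13: had r13 ⇒ H
  [1] b6 r13: had r13 ⇒ H
  [2] b0 r0: had r5 ⇒ C
  [3] b5 r6: no row ⇒ E
  [4] b5 r6: had r6 ⇒ H
  [5] b6 r6: had r13 ⇒ C
  [6] b1 r11: no row ⇒ E
  [7] b3 r6: had r6 ⇒ H
  [8] b5 r12: had r6 ⇒ C
  [9] b6 r12: had r6 ⇒ C
  [10] b7 r15: had r6 ⇒ C
  [11] b3 r2: had r6 ⇒ C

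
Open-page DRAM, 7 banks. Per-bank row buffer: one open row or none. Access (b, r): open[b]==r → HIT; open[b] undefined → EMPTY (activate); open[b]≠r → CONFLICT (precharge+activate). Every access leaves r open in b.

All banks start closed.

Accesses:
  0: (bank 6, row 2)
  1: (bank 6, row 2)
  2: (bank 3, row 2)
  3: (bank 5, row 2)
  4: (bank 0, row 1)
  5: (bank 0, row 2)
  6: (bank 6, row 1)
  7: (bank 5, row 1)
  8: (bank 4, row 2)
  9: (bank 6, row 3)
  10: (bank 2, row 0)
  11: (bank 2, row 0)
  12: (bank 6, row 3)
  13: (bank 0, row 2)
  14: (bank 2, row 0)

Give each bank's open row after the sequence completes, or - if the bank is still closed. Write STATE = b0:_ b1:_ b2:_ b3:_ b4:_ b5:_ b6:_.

  [0] b6 r2: no row ⇒ E
  [1] b6 r2: had r2 ⇒ H
  [2] b3 r2: no row ⇒ E
  [3] b5 r2: no row ⇒ E
  [4] b0 r1: no row ⇒ E
  [5] b0 r2: had r1 ⇒ C
  [6] b6 r1: had r2 ⇒ C
  [7] b5 r1: had r2 ⇒ C
  [8] b4 r2: no row ⇒ E
  [9] b6 r3: had r1 ⇒ C
  [10] b2 r0: no row ⇒ E
  [11] b2 r0: had r0 ⇒ H
  [12] b6 r3: had r3 ⇒ H
  [13] b0 r2: had r2 ⇒ H
  [14] b2 r0: had r0 ⇒ H

STATE = b0:2 b1:- b2:0 b3:2 b4:2 b5:1 b6:3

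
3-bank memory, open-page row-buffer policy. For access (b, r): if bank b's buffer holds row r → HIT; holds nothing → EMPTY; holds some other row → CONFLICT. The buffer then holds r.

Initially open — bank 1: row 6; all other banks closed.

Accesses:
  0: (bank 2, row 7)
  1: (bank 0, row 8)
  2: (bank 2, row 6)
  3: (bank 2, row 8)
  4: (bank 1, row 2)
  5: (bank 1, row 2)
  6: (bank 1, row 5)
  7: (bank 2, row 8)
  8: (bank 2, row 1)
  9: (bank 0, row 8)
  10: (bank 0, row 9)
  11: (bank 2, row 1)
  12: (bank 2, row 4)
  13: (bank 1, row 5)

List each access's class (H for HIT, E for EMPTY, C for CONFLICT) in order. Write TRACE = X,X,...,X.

step 0: bank2 None->7 [EMPTY]
step 1: bank0 None->8 [EMPTY]
step 2: bank2 7->6 [CONFLICT]
step 3: bank2 6->8 [CONFLICT]
step 4: bank1 6->2 [CONFLICT]
step 5: bank1 2->2 [HIT]
step 6: bank1 2->5 [CONFLICT]
step 7: bank2 8->8 [HIT]
step 8: bank2 8->1 [CONFLICT]
step 9: bank0 8->8 [HIT]
step 10: bank0 8->9 [CONFLICT]
step 11: bank2 1->1 [HIT]
step 12: bank2 1->4 [CONFLICT]
step 13: bank1 5->5 [HIT]

TRACE = E,E,C,C,C,H,C,H,C,H,C,H,C,H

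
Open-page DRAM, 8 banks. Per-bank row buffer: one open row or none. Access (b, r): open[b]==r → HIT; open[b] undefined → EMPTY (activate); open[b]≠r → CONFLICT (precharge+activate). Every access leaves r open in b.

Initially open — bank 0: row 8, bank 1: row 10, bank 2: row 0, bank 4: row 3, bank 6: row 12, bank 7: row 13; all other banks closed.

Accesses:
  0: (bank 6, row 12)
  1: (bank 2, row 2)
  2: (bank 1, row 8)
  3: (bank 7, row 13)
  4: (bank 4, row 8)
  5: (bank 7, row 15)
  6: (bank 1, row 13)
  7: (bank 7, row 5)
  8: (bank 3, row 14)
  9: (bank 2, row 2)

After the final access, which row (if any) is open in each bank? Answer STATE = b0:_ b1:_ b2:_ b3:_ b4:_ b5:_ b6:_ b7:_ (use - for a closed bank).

  [0] b6 r12: had r12 ⇒ H
  [1] b2 r2: had r0 ⇒ C
  [2] b1 r8: had r10 ⇒ C
  [3] b7 r13: had r13 ⇒ H
  [4] b4 r8: had r3 ⇒ C
  [5] b7 r15: had r13 ⇒ C
  [6] b1 r13: had r8 ⇒ C
  [7] b7 r5: had r15 ⇒ C
  [8] b3 r14: no row ⇒ E
  [9] b2 r2: had r2 ⇒ H

STATE = b0:8 b1:13 b2:2 b3:14 b4:8 b5:- b6:12 b7:5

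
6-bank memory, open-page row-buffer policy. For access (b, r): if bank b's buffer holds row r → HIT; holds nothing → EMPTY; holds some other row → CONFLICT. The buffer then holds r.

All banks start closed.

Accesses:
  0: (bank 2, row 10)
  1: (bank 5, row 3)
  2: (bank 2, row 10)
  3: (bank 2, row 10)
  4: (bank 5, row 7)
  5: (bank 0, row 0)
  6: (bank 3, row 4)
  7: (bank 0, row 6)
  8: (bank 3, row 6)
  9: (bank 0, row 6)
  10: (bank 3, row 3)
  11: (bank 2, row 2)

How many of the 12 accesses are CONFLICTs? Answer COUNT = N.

0: bank 2 row 10 — prev None → EMPTY
1: bank 5 row 3 — prev None → EMPTY
2: bank 2 row 10 — prev 10 → HIT
3: bank 2 row 10 — prev 10 → HIT
4: bank 5 row 7 — prev 3 → CONFLICT
5: bank 0 row 0 — prev None → EMPTY
6: bank 3 row 4 — prev None → EMPTY
7: bank 0 row 6 — prev 0 → CONFLICT
8: bank 3 row 6 — prev 4 → CONFLICT
9: bank 0 row 6 — prev 6 → HIT
10: bank 3 row 3 — prev 6 → CONFLICT
11: bank 2 row 2 — prev 10 → CONFLICT

COUNT = 5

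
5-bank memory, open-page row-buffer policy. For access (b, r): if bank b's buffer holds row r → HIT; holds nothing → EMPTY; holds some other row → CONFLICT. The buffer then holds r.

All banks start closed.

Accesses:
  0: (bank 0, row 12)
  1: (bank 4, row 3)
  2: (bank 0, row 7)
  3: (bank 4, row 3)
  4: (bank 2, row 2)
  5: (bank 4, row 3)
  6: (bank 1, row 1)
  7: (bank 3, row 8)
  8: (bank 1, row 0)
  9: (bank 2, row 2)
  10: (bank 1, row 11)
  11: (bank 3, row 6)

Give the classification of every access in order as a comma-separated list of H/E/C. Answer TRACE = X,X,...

0: bank 0 row 12 — prev None → EMPTY
1: bank 4 row 3 — prev None → EMPTY
2: bank 0 row 7 — prev 12 → CONFLICT
3: bank 4 row 3 — prev 3 → HIT
4: bank 2 row 2 — prev None → EMPTY
5: bank 4 row 3 — prev 3 → HIT
6: bank 1 row 1 — prev None → EMPTY
7: bank 3 row 8 — prev None → EMPTY
8: bank 1 row 0 — prev 1 → CONFLICT
9: bank 2 row 2 — prev 2 → HIT
10: bank 1 row 11 — prev 0 → CONFLICT
11: bank 3 row 6 — prev 8 → CONFLICT

TRACE = E,E,C,H,E,H,E,E,C,H,C,C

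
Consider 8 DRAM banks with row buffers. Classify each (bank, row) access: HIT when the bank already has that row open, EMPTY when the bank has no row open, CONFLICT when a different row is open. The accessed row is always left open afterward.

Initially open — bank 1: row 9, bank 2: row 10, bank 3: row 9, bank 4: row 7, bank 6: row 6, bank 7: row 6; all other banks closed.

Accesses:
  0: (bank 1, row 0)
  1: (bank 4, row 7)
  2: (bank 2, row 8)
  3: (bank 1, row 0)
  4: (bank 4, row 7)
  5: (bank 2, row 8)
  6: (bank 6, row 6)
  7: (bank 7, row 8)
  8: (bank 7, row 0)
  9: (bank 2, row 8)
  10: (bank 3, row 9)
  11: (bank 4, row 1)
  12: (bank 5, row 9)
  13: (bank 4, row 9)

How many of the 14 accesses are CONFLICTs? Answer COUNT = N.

COUNT = 6

  [0] b1 r0: had r9 ⇒ C
  [1] b4 r7: had r7 ⇒ H
  [2] b2 r8: had r10 ⇒ C
  [3] b1 r0: had r0 ⇒ H
  [4] b4 r7: had r7 ⇒ H
  [5] b2 r8: had r8 ⇒ H
  [6] b6 r6: had r6 ⇒ H
  [7] b7 r8: had r6 ⇒ C
  [8] b7 r0: had r8 ⇒ C
  [9] b2 r8: had r8 ⇒ H
  [10] b3 r9: had r9 ⇒ H
  [11] b4 r1: had r7 ⇒ C
  [12] b5 r9: no row ⇒ E
  [13] b4 r9: had r1 ⇒ C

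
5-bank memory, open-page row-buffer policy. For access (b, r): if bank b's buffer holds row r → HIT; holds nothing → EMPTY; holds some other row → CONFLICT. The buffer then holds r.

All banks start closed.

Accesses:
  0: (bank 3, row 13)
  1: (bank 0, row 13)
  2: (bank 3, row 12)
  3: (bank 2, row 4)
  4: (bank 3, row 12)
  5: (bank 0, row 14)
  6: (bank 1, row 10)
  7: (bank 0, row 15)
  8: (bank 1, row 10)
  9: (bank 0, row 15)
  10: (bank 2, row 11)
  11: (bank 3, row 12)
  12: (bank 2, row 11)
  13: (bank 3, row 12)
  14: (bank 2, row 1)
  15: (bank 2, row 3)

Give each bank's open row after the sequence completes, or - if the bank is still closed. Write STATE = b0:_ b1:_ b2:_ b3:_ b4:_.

STATE = b0:15 b1:10 b2:3 b3:12 b4:-

0: bank 3 row 13 — prev None → EMPTY
1: bank 0 row 13 — prev None → EMPTY
2: bank 3 row 12 — prev 13 → CONFLICT
3: bank 2 row 4 — prev None → EMPTY
4: bank 3 row 12 — prev 12 → HIT
5: bank 0 row 14 — prev 13 → CONFLICT
6: bank 1 row 10 — prev None → EMPTY
7: bank 0 row 15 — prev 14 → CONFLICT
8: bank 1 row 10 — prev 10 → HIT
9: bank 0 row 15 — prev 15 → HIT
10: bank 2 row 11 — prev 4 → CONFLICT
11: bank 3 row 12 — prev 12 → HIT
12: bank 2 row 11 — prev 11 → HIT
13: bank 3 row 12 — prev 12 → HIT
14: bank 2 row 1 — prev 11 → CONFLICT
15: bank 2 row 3 — prev 1 → CONFLICT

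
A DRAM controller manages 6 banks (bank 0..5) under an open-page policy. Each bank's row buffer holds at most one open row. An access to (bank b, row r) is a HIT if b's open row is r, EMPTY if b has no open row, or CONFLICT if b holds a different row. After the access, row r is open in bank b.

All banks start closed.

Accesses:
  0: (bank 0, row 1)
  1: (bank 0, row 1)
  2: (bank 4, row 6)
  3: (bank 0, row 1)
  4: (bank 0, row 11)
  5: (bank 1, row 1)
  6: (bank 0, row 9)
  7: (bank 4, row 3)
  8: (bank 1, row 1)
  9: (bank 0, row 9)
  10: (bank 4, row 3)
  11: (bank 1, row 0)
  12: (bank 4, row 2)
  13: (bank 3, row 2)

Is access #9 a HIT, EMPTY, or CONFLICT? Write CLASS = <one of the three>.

step 0: bank0 None->1 [EMPTY]
step 1: bank0 1->1 [HIT]
step 2: bank4 None->6 [EMPTY]
step 3: bank0 1->1 [HIT]
step 4: bank0 1->11 [CONFLICT]
step 5: bank1 None->1 [EMPTY]
step 6: bank0 11->9 [CONFLICT]
step 7: bank4 6->3 [CONFLICT]
step 8: bank1 1->1 [HIT]
step 9: bank0 9->9 [HIT]
step 10: bank4 3->3 [HIT]
step 11: bank1 1->0 [CONFLICT]
step 12: bank4 3->2 [CONFLICT]
step 13: bank3 None->2 [EMPTY]

CLASS = HIT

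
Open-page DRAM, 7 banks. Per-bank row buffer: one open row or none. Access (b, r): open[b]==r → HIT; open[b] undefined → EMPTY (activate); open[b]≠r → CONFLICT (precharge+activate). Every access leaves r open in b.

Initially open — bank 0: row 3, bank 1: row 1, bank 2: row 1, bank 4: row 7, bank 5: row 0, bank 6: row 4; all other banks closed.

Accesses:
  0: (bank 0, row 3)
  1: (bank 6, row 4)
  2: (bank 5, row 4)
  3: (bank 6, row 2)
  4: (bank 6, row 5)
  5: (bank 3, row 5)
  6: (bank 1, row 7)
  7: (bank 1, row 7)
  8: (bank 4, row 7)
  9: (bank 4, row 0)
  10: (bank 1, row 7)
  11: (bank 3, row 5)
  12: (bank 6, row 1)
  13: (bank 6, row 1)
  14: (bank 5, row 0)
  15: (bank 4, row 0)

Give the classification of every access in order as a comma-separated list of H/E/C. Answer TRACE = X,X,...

  [0] b0 r3: had r3 ⇒ H
  [1] b6 r4: had r4 ⇒ H
  [2] b5 r4: had r0 ⇒ C
  [3] b6 r2: had r4 ⇒ C
  [4] b6 r5: had r2 ⇒ C
  [5] b3 r5: no row ⇒ E
  [6] b1 r7: had r1 ⇒ C
  [7] b1 r7: had r7 ⇒ H
  [8] b4 r7: had r7 ⇒ H
  [9] b4 r0: had r7 ⇒ C
  [10] b1 r7: had r7 ⇒ H
  [11] b3 r5: had r5 ⇒ H
  [12] b6 r1: had r5 ⇒ C
  [13] b6 r1: had r1 ⇒ H
  [14] b5 r0: had r4 ⇒ C
  [15] b4 r0: had r0 ⇒ H

TRACE = H,H,C,C,C,E,C,H,H,C,H,H,C,H,C,H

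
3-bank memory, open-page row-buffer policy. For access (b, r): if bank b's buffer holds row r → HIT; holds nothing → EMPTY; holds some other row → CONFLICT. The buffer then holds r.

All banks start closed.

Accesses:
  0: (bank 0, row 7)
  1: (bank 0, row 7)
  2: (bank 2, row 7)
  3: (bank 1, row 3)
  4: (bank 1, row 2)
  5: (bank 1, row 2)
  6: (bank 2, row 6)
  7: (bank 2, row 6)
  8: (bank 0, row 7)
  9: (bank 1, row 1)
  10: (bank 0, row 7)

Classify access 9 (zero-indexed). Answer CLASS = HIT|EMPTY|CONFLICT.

#0 (0,7) E
#1 (0,7) H  (was 7)
#2 (2,7) E
#3 (1,3) E
#4 (1,2) C  (was 3)
#5 (1,2) H  (was 2)
#6 (2,6) C  (was 7)
#7 (2,6) H  (was 6)
#8 (0,7) H  (was 7)
#9 (1,1) C  (was 2)
#10 (0,7) H  (was 7)

CLASS = CONFLICT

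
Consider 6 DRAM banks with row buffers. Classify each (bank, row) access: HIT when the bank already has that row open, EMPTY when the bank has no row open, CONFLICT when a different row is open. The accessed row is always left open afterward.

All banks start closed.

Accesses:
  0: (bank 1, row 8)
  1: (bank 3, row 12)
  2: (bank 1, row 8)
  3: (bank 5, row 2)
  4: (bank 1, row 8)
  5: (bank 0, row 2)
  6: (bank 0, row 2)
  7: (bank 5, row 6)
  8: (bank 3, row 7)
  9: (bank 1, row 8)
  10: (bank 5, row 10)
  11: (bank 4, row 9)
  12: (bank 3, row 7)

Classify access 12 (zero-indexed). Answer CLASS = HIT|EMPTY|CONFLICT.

CLASS = HIT

  [0] b1 r8: no row ⇒ E
  [1] b3 r12: no row ⇒ E
  [2] b1 r8: had r8 ⇒ H
  [3] b5 r2: no row ⇒ E
  [4] b1 r8: had r8 ⇒ H
  [5] b0 r2: no row ⇒ E
  [6] b0 r2: had r2 ⇒ H
  [7] b5 r6: had r2 ⇒ C
  [8] b3 r7: had r12 ⇒ C
  [9] b1 r8: had r8 ⇒ H
  [10] b5 r10: had r6 ⇒ C
  [11] b4 r9: no row ⇒ E
  [12] b3 r7: had r7 ⇒ H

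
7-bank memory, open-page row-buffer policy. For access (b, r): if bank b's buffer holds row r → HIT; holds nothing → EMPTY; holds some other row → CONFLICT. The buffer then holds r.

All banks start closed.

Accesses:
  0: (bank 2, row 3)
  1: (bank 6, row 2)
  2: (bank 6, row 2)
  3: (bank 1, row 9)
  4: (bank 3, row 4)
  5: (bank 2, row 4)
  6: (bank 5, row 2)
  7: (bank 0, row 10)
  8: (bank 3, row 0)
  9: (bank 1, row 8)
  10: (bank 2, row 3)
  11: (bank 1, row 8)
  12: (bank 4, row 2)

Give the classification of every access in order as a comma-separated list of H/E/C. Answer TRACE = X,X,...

step 0: bank2 None->3 [EMPTY]
step 1: bank6 None->2 [EMPTY]
step 2: bank6 2->2 [HIT]
step 3: bank1 None->9 [EMPTY]
step 4: bank3 None->4 [EMPTY]
step 5: bank2 3->4 [CONFLICT]
step 6: bank5 None->2 [EMPTY]
step 7: bank0 None->10 [EMPTY]
step 8: bank3 4->0 [CONFLICT]
step 9: bank1 9->8 [CONFLICT]
step 10: bank2 4->3 [CONFLICT]
step 11: bank1 8->8 [HIT]
step 12: bank4 None->2 [EMPTY]

TRACE = E,E,H,E,E,C,E,E,C,C,C,H,E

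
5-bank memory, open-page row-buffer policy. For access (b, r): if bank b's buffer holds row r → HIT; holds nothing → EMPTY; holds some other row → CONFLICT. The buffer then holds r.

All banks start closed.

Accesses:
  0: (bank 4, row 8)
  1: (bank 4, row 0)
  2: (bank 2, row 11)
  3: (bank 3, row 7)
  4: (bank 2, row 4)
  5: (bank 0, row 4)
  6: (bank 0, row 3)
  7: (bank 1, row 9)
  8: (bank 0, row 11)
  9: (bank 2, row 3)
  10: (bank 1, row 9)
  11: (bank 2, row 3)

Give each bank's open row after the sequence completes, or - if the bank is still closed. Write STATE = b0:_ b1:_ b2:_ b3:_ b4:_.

  [0] b4 r8: no row ⇒ E
  [1] b4 r0: had r8 ⇒ C
  [2] b2 r11: no row ⇒ E
  [3] b3 r7: no row ⇒ E
  [4] b2 r4: had r11 ⇒ C
  [5] b0 r4: no row ⇒ E
  [6] b0 r3: had r4 ⇒ C
  [7] b1 r9: no row ⇒ E
  [8] b0 r11: had r3 ⇒ C
  [9] b2 r3: had r4 ⇒ C
  [10] b1 r9: had r9 ⇒ H
  [11] b2 r3: had r3 ⇒ H

STATE = b0:11 b1:9 b2:3 b3:7 b4:0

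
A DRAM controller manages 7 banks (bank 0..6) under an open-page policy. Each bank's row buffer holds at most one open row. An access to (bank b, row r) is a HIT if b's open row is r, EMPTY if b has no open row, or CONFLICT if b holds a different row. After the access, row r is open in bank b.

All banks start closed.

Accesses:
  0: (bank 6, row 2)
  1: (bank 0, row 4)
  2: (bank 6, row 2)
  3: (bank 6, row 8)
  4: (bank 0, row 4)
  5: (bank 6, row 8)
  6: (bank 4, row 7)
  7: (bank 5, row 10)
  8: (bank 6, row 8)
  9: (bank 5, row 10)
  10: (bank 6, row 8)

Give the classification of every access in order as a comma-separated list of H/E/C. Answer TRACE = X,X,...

step 0: bank6 None->2 [EMPTY]
step 1: bank0 None->4 [EMPTY]
step 2: bank6 2->2 [HIT]
step 3: bank6 2->8 [CONFLICT]
step 4: bank0 4->4 [HIT]
step 5: bank6 8->8 [HIT]
step 6: bank4 None->7 [EMPTY]
step 7: bank5 None->10 [EMPTY]
step 8: bank6 8->8 [HIT]
step 9: bank5 10->10 [HIT]
step 10: bank6 8->8 [HIT]

TRACE = E,E,H,C,H,H,E,E,H,H,H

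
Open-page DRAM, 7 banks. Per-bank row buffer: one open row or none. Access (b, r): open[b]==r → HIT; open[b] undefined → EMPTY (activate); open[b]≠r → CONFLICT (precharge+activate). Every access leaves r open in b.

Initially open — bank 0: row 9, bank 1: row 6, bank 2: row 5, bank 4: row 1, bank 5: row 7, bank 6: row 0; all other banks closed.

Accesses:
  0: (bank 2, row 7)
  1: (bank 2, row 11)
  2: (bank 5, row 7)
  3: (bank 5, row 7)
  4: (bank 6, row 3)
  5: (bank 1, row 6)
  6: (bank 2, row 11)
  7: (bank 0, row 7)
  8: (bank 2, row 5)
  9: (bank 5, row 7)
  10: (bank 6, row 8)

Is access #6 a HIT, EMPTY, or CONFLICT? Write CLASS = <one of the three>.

0: bank 2 row 7 — prev 5 → CONFLICT
1: bank 2 row 11 — prev 7 → CONFLICT
2: bank 5 row 7 — prev 7 → HIT
3: bank 5 row 7 — prev 7 → HIT
4: bank 6 row 3 — prev 0 → CONFLICT
5: bank 1 row 6 — prev 6 → HIT
6: bank 2 row 11 — prev 11 → HIT
7: bank 0 row 7 — prev 9 → CONFLICT
8: bank 2 row 5 — prev 11 → CONFLICT
9: bank 5 row 7 — prev 7 → HIT
10: bank 6 row 8 — prev 3 → CONFLICT

CLASS = HIT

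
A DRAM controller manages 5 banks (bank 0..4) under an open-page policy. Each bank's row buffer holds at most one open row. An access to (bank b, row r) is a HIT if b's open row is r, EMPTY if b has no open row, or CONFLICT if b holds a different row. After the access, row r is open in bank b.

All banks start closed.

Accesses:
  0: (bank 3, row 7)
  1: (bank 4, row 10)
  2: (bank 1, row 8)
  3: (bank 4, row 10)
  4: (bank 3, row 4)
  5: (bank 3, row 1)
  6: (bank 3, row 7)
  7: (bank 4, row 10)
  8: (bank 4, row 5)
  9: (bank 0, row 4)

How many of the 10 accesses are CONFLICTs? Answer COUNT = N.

  [0] b3 r7: no row ⇒ E
  [1] b4 r10: no row ⇒ E
  [2] b1 r8: no row ⇒ E
  [3] b4 r10: had r10 ⇒ H
  [4] b3 r4: had r7 ⇒ C
  [5] b3 r1: had r4 ⇒ C
  [6] b3 r7: had r1 ⇒ C
  [7] b4 r10: had r10 ⇒ H
  [8] b4 r5: had r10 ⇒ C
  [9] b0 r4: no row ⇒ E

COUNT = 4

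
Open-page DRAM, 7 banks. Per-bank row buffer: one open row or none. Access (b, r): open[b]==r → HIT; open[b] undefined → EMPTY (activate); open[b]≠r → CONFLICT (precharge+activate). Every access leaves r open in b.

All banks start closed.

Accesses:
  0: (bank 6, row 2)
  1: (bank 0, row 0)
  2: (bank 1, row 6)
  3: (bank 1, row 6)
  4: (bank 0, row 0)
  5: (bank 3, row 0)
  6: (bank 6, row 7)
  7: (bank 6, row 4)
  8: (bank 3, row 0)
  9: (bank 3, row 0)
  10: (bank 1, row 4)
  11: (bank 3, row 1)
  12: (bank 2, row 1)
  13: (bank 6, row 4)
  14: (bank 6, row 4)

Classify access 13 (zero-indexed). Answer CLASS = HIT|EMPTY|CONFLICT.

step 0: bank6 None->2 [EMPTY]
step 1: bank0 None->0 [EMPTY]
step 2: bank1 None->6 [EMPTY]
step 3: bank1 6->6 [HIT]
step 4: bank0 0->0 [HIT]
step 5: bank3 None->0 [EMPTY]
step 6: bank6 2->7 [CONFLICT]
step 7: bank6 7->4 [CONFLICT]
step 8: bank3 0->0 [HIT]
step 9: bank3 0->0 [HIT]
step 10: bank1 6->4 [CONFLICT]
step 11: bank3 0->1 [CONFLICT]
step 12: bank2 None->1 [EMPTY]
step 13: bank6 4->4 [HIT]
step 14: bank6 4->4 [HIT]

CLASS = HIT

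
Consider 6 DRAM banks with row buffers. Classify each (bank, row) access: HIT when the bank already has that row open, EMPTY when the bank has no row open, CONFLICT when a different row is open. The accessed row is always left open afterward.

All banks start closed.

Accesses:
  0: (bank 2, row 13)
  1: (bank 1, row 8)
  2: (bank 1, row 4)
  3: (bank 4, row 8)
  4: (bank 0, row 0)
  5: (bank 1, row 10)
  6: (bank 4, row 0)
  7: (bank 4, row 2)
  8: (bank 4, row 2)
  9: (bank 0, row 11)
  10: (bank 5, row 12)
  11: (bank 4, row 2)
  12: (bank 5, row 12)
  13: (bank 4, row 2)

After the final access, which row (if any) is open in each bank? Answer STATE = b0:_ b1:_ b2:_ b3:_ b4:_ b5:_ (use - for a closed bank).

#0 (2,13) E
#1 (1,8) E
#2 (1,4) C  (was 8)
#3 (4,8) E
#4 (0,0) E
#5 (1,10) C  (was 4)
#6 (4,0) C  (was 8)
#7 (4,2) C  (was 0)
#8 (4,2) H  (was 2)
#9 (0,11) C  (was 0)
#10 (5,12) E
#11 (4,2) H  (was 2)
#12 (5,12) H  (was 12)
#13 (4,2) H  (was 2)

STATE = b0:11 b1:10 b2:13 b3:- b4:2 b5:12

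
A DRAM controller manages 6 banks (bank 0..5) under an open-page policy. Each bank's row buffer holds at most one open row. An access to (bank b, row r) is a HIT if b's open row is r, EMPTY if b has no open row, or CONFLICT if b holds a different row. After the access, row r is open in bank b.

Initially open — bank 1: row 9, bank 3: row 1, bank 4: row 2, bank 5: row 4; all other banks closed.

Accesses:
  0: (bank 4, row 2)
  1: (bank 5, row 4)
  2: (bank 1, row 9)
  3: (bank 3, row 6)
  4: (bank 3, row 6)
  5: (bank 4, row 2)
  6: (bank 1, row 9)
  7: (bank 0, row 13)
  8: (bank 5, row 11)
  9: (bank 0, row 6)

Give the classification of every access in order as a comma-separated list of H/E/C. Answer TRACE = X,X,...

#0 (4,2) H  (was 2)
#1 (5,4) H  (was 4)
#2 (1,9) H  (was 9)
#3 (3,6) C  (was 1)
#4 (3,6) H  (was 6)
#5 (4,2) H  (was 2)
#6 (1,9) H  (was 9)
#7 (0,13) E
#8 (5,11) C  (was 4)
#9 (0,6) C  (was 13)

TRACE = H,H,H,C,H,H,H,E,C,C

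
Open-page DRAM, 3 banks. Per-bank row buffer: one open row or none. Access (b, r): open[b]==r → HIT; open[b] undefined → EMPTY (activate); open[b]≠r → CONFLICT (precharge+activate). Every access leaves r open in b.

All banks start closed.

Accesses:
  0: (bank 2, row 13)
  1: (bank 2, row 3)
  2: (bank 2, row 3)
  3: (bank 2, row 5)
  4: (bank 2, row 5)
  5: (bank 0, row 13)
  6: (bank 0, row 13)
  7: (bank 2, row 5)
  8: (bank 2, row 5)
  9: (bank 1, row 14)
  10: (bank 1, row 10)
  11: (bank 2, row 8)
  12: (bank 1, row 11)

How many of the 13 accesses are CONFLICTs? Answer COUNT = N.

#0 (2,13) E
#1 (2,3) C  (was 13)
#2 (2,3) H  (was 3)
#3 (2,5) C  (was 3)
#4 (2,5) H  (was 5)
#5 (0,13) E
#6 (0,13) H  (was 13)
#7 (2,5) H  (was 5)
#8 (2,5) H  (was 5)
#9 (1,14) E
#10 (1,10) C  (was 14)
#11 (2,8) C  (was 5)
#12 (1,11) C  (was 10)

COUNT = 5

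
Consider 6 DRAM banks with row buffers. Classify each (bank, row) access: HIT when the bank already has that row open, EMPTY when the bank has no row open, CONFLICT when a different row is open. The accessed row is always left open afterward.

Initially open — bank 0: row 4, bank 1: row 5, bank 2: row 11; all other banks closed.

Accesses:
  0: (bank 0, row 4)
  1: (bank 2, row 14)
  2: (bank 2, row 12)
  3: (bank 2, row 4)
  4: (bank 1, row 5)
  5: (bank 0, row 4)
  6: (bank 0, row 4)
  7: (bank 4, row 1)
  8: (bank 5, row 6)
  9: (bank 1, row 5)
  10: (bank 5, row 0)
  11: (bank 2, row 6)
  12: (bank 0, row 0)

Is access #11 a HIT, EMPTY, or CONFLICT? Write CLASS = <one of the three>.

#0 (0,4) H  (was 4)
#1 (2,14) C  (was 11)
#2 (2,12) C  (was 14)
#3 (2,4) C  (was 12)
#4 (1,5) H  (was 5)
#5 (0,4) H  (was 4)
#6 (0,4) H  (was 4)
#7 (4,1) E
#8 (5,6) E
#9 (1,5) H  (was 5)
#10 (5,0) C  (was 6)
#11 (2,6) C  (was 4)
#12 (0,0) C  (was 4)

CLASS = CONFLICT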